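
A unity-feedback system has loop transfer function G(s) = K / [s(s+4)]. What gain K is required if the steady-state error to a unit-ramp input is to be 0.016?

250

The open loop has one pole at the origin → type 1 system.
K_v = lim_{s→0} s·G(s) = K / (4) = 0.25·K.
e_ss = 1/K_v = 0.016 ⇒ K_v = 62.5 ⇒ K = 62.5/0.25 = 250.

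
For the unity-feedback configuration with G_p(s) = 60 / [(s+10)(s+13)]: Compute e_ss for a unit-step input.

13/19

G_p(s) has no factors of s in the denominator, so the system is type 0.
K_p = lim_{s→0} G_p(s) = 60 / (10·13) = 6/13.
e_ss = 1/(1 + K_p) = 1/(19/13) = 13/19.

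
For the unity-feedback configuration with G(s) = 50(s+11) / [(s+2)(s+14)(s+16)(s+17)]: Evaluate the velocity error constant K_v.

0

The open loop has no poles at the origin → type 0 system.
K_v = lim_{s→0} s·G(s) = 0 (the extra factor of s kills the finite limit).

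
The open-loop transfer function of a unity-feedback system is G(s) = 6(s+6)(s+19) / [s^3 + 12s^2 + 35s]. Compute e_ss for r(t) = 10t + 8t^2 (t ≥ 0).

Lowest-order denominator term is 35s, so the open loop has 1 pole at the origin → type 1 system. Treating each term separately:
  • 10t: e_ss = 10/K_v with K_v=684/35 → 175/342.
  • 8t^2: a type-1 system cannot track it, e_ss → ∞.
The unbounded component dominates.

infinity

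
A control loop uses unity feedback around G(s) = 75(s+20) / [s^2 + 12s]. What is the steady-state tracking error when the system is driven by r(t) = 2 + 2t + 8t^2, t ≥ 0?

infinity

Factoring s from the denominator leaves a polynomial with constant term 12, so the system is type 1. Treating each term separately:
  • 2: tracked with zero error.
  • 2t: e_ss = 2/K_v with K_v=125 → 0.016.
  • 8t^2: a type-1 system cannot track it, e_ss → ∞.
The unbounded component dominates.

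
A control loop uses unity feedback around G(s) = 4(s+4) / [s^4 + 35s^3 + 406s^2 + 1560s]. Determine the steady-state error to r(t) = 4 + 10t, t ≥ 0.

Factoring s from the denominator leaves a polynomial with constant term 1560, so the system is type 1. Taking each input component in turn:
  • 4: tracked with zero error.
  • 10t: e_ss = 10/K_v with K_v=2/195 → 975.
Total e_ss = 975.

975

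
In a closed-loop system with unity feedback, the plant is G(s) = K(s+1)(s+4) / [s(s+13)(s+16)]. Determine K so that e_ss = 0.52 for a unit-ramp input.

G(s) has one factor of s in the denominator, so the system is type 1.
K_v = lim_{s→0} s·G(s) = K·1·4 / (13·16) = (1/52)·K.
e_ss = 1/K_v = 0.52 ⇒ K_v = 25/13 ⇒ K = (25/13)/(1/52) = 100.

100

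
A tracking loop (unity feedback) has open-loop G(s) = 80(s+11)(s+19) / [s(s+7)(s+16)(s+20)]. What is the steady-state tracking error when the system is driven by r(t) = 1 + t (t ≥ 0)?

28/209

The open loop has one pole at the origin → type 1 system. Taking each input component in turn:
  • 1: tracked with zero error.
  • t: e_ss = 1/K_v with K_v=209/28 → 28/209.
Total e_ss = 28/209.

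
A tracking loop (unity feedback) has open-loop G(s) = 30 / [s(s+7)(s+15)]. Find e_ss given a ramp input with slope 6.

One free integrator in G(s): this is a type 1 system.
K_v = lim_{s→0} s·G(s) = 30 / (7·15) = 2/7.
e_ss = 6/K_v = 6/(2/7) = 21.

21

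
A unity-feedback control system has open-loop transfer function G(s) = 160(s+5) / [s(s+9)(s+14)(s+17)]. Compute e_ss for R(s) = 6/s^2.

16.065

One free integrator in G(s): this is a type 1 system.
K_v = lim_{s→0} s·G(s) = 160·5 / (9·14·17) = 400/1071.
e_ss = 6/K_v = 6/(400/1071) = 16.065.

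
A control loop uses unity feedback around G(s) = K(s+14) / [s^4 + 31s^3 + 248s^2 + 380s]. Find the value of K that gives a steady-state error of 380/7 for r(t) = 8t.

4

Factoring s from the denominator leaves a polynomial with constant term 380, so the system is type 1.
K_v = lim_{s→0} s·G(s) = K·14 / 380 = (7/190)·K.
e_ss = 8/K_v = 380/7 ⇒ K_v = 14/95 ⇒ K = (14/95)/(7/190) = 4.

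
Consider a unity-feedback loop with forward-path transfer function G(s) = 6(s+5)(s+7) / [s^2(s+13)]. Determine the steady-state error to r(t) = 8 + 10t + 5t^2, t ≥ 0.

13/21

System type = 2 (two poles at s=0). Taking each input component in turn:
  • 8: tracked with zero error.
  • 10t: tracked with zero error.
  • 5t^2: e_ss = 10/K_a with K_a=210/13 → 13/21.
Total e_ss = 13/21.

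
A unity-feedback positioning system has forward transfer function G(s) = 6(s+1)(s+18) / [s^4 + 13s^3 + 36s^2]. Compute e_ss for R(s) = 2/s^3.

2/3

The denominator has no term below 36s^2 — 2 poles at s=0, type 2.
K_a = lim_{s→0} s^2·G(s) = 6·1·18 / 36 = 3.
r(t) = t^2 gives R(s) = 2/s^3.
e_ss = 2/K_a = 2/3.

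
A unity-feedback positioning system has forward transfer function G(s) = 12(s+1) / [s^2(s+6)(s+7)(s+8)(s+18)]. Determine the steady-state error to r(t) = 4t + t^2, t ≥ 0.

System type = 2 (two poles at s=0). By superposition:
  • 4t: tracked with zero error.
  • t^2: e_ss = 2/K_a with K_a=1/504 → 1008.
Total e_ss = 1008.

1008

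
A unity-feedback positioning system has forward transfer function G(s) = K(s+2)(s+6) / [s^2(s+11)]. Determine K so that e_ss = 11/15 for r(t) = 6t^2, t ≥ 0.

Two free integrators in G(s): this is a type 2 system.
K_a = lim_{s→0} s^2·G(s) = K·2·6 / (11) = (12/11)·K.
e_ss = 12/K_a = 11/15 ⇒ K_a = 180/11 ⇒ K = (180/11)/(12/11) = 15.

15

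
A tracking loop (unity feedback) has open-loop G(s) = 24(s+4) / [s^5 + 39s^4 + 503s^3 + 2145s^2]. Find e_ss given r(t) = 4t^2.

178.75

Factoring s^2 from the denominator leaves a polynomial with constant term 2145, so the system is type 2.
K_a = lim_{s→0} s^2·G(s) = 24·4 / 2145 = 32/715.
r(t) = 4t^2 gives R(s) = 8/s^3.
e_ss = 8/K_a = 8/(32/715) = 178.75.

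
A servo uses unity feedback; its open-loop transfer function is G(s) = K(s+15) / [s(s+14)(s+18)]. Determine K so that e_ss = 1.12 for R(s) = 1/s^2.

15

System type = 1 (one pole at s=0).
K_v = lim_{s→0} s·G(s) = K·15 / (14·18) = (5/84)·K.
e_ss = 1/K_v = 1.12 ⇒ K_v = 25/28 ⇒ K = (25/28)/(5/84) = 15.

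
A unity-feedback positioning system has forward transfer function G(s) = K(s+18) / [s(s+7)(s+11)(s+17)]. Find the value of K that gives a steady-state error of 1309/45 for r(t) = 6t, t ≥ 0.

The open loop has one pole at the origin → type 1 system.
K_v = lim_{s→0} s·G(s) = K·18 / (7·11·17) = (18/1309)·K.
e_ss = 6/K_v = 1309/45 ⇒ K_v = 270/1309 ⇒ K = (270/1309)/(18/1309) = 15.

15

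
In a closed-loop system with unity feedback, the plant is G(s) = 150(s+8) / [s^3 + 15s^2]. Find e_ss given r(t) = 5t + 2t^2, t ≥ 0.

0.05

Lowest-order denominator term is 15s^2, so the open loop has 2 poles at the origin → type 2 system. Treating each term separately:
  • 5t: tracked with zero error.
  • 2t^2: e_ss = 4/K_a with K_a=80 → 0.05.
Total e_ss = 0.05.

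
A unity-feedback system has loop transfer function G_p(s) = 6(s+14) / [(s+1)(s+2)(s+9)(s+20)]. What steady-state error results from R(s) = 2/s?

The open loop has no poles at the origin → type 0 system.
K_p = lim_{s→0} G_p(s) = 6·14 / (1·2·9·20) = 7/30.
e_ss = 2/(1 + K_p) = 2/(37/30) = 60/37.

60/37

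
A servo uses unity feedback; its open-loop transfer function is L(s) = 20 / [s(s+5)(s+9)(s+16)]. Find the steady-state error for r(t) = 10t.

System type = 1 (one pole at s=0).
K_v = lim_{s→0} s·L(s) = 20 / (5·9·16) = 1/36.
e_ss = 10/K_v = 10/(1/36) = 360.

360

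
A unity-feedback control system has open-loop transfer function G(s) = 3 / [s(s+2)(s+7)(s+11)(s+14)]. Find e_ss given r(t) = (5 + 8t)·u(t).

G(s) has one factor of s in the denominator, so the system is type 1. Taking each input component in turn:
  • 5: tracked with zero error.
  • 8t: e_ss = 8/K_v with K_v=3/2156 → 17248/3.
Total e_ss = 17248/3.

17248/3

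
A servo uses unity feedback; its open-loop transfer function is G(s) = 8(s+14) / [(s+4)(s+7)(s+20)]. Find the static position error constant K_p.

0.2

G(s) has no factors of s in the denominator, so the system is type 0.
K_p = lim_{s→0} G(s) = 8·14 / (4·7·20) = 0.2.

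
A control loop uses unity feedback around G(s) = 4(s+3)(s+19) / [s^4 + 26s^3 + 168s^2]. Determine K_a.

Lowest-order denominator term is 168s^2, so the open loop has 2 poles at the origin → type 2 system.
K_a = lim_{s→0} s^2·G(s) = 4·3·19 / 168 = 19/14.

19/14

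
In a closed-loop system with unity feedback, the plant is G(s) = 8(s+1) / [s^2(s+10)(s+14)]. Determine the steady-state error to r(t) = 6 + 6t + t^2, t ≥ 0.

35

System type = 2 (two poles at s=0). Taking each input component in turn:
  • 6: tracked with zero error.
  • 6t: tracked with zero error.
  • t^2: e_ss = 2/K_a with K_a=2/35 → 35.
Total e_ss = 35.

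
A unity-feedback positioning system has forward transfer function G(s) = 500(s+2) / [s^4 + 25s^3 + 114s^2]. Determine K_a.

Lowest-order denominator term is 114s^2, so the open loop has 2 poles at the origin → type 2 system.
K_a = lim_{s→0} s^2·G(s) = 500·2 / 114 = 500/57.

500/57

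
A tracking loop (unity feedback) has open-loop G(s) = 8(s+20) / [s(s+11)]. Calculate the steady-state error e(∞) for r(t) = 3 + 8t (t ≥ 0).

0.55

The open loop has one pole at the origin → type 1 system. Taking each input component in turn:
  • 3: tracked with zero error.
  • 8t: e_ss = 8/K_v with K_v=160/11 → 0.55.
Total e_ss = 0.55.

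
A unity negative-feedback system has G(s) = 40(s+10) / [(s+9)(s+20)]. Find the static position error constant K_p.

G(s) has no factors of s in the denominator, so the system is type 0.
K_p = lim_{s→0} G(s) = 40·10 / (9·20) = 20/9.

20/9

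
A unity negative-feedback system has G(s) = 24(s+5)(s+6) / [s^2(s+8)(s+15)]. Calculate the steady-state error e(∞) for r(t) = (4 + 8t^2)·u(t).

8/3

Two free integrators in G(s): this is a type 2 system. Taking each input component in turn:
  • 4: tracked with zero error.
  • 8t^2: e_ss = 16/K_a with K_a=6 → 8/3.
Total e_ss = 8/3.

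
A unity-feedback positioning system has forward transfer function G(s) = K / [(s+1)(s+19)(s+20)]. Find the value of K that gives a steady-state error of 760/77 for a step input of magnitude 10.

G(s) has no factors of s in the denominator, so the system is type 0.
K_p = lim_{s→0} G(s) = K / (1·19·20) = (1/380)·K.
e_ss = 10/(1 + K_p) = 760/77 ⇒ 1 + (1/380)·K = 77/76 ⇒ K = 5.

5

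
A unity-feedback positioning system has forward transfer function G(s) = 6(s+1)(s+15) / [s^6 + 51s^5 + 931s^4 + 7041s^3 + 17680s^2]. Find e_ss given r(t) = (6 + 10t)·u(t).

0

Lowest-order denominator term is 17680s^2, so the open loop has 2 poles at the origin → type 2 system. Taking each input component in turn:
  • 6: tracked with zero error.
  • 10t: tracked with zero error.
Total e_ss = 0.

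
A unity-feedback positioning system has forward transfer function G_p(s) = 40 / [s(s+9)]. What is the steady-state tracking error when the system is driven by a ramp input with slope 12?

2.7

G_p(s) has one factor of s in the denominator, so the system is type 1.
K_v = lim_{s→0} s·G_p(s) = 40 / (9) = 40/9.
e_ss = 12/K_v = 12/(40/9) = 2.7.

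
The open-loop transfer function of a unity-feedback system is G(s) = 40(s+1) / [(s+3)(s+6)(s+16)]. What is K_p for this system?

5/36

The open loop has no poles at the origin → type 0 system.
K_p = lim_{s→0} G(s) = 40·1 / (3·6·16) = 5/36.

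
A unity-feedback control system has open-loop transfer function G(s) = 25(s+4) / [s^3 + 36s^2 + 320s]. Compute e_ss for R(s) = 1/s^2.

The denominator has no term below 320s — 1 pole at s=0, type 1.
K_v = lim_{s→0} s·G(s) = 25·4 / 320 = 0.3125.
e_ss = 1/K_v = 1/0.3125 = 3.2.

3.2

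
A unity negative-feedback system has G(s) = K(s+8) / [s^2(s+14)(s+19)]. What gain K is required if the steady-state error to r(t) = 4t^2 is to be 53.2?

Two free integrators in G(s): this is a type 2 system.
K_a = lim_{s→0} s^2·G(s) = K·8 / (14·19) = (4/133)·K.
e_ss = 8/K_a = 53.2 ⇒ K_a = 20/133 ⇒ K = (20/133)/(4/133) = 5.

5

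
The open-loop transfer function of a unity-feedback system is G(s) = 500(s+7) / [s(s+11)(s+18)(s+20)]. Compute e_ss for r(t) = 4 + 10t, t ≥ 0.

G(s) has one factor of s in the denominator, so the system is type 1. Treating each term separately:
  • 4: tracked with zero error.
  • 10t: e_ss = 10/K_v with K_v=175/198 → 396/35.
Total e_ss = 396/35.

396/35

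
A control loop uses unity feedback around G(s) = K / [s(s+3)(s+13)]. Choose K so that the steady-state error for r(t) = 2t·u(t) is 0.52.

System type = 1 (one pole at s=0).
K_v = lim_{s→0} s·G(s) = K / (3·13) = (1/39)·K.
e_ss = 2/K_v = 0.52 ⇒ K_v = 50/13 ⇒ K = (50/13)/(1/39) = 150.

150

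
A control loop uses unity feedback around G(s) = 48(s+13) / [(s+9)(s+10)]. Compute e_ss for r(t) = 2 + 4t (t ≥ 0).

infinity

System type = 0 (no poles at s=0). Taking each input component in turn:
  • 2: e_ss = 2/(1+K_p) with K_p=104/15 → 30/119.
  • 4t: a type-0 system cannot track it, e_ss → ∞.
The unbounded component dominates.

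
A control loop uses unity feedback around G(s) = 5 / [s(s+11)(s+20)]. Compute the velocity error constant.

One free integrator in G(s): this is a type 1 system.
K_v = lim_{s→0} s·G(s) = 5 / (11·20) = 1/44.

1/44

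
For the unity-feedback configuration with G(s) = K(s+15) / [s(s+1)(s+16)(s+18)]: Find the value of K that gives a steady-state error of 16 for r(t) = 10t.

12

System type = 1 (one pole at s=0).
K_v = lim_{s→0} s·G(s) = K·15 / (1·16·18) = (5/96)·K.
e_ss = 10/K_v = 16 ⇒ K_v = 0.625 ⇒ K = 0.625/(5/96) = 12.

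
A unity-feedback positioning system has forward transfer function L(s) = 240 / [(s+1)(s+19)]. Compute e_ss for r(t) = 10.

The open loop has no poles at the origin → type 0 system.
K_p = lim_{s→0} L(s) = 240 / (1·19) = 240/19.
e_ss = 10/(1 + K_p) = 10/(259/19) = 190/259.

190/259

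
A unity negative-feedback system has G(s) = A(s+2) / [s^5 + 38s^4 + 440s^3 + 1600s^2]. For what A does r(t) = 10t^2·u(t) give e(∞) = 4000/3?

12

Factoring s^2 from the denominator leaves a polynomial with constant term 1600, so the system is type 2.
K_a = lim_{s→0} s^2·G(s) = A·2 / 1600 = (1/800)·A.
e_ss = 20/K_a = 4000/3 ⇒ K_a = 0.015 ⇒ A = 0.015/(1/800) = 12.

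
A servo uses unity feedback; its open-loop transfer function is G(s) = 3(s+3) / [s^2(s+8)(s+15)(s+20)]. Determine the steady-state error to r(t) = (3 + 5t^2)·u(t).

G(s) has two factors of s in the denominator, so the system is type 2. Taking each input component in turn:
  • 3: tracked with zero error.
  • 5t^2: e_ss = 10/K_a with K_a=3/800 → 8000/3.
Total e_ss = 8000/3.

8000/3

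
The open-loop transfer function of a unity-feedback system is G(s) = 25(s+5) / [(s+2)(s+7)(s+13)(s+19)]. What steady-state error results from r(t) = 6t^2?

infinity

The open loop has no poles at the origin → type 0 system.
K_a = lim_{s→0} s^2·G(s) = 0; the steady-state error to this parabolic input grows without bound.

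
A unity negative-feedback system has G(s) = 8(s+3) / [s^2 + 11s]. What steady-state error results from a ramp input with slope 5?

Factoring s from the denominator leaves a polynomial with constant term 11, so the system is type 1.
K_v = lim_{s→0} s·G(s) = 8·3 / 11 = 24/11.
e_ss = 5/K_v = 5/(24/11) = 55/24.

55/24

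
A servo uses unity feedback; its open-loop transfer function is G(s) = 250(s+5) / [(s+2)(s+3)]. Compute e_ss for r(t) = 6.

G(s) has no factors of s in the denominator, so the system is type 0.
K_p = lim_{s→0} G(s) = 250·5 / (2·3) = 625/3.
e_ss = 6/(1 + K_p) = 6/(628/3) = 9/314.

9/314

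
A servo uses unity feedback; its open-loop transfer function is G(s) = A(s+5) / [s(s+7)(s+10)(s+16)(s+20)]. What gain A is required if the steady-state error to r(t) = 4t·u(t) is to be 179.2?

One free integrator in G(s): this is a type 1 system.
K_v = lim_{s→0} s·G(s) = A·5 / (7·10·16·20) = (1/4480)·A.
e_ss = 4/K_v = 179.2 ⇒ K_v = 5/224 ⇒ A = (5/224)/(1/4480) = 100.

100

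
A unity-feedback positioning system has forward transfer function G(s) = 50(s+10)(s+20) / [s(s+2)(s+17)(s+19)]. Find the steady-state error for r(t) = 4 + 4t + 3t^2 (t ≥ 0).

The open loop has one pole at the origin → type 1 system. Taking each input component in turn:
  • 4: tracked with zero error.
  • 4t: e_ss = 4/K_v with K_v=5000/323 → 0.2584.
  • 3t^2: a type-1 system cannot track it, e_ss → ∞.
The unbounded component dominates.

infinity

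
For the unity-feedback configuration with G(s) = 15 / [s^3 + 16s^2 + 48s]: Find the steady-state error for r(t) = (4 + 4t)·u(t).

12.8

Lowest-order denominator term is 48s, so the open loop has 1 pole at the origin → type 1 system. Taking each input component in turn:
  • 4: tracked with zero error.
  • 4t: e_ss = 4/K_v with K_v=0.3125 → 12.8.
Total e_ss = 12.8.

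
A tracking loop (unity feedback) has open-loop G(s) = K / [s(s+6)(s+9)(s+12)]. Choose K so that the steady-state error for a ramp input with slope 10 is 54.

G(s) has one factor of s in the denominator, so the system is type 1.
K_v = lim_{s→0} s·G(s) = K / (6·9·12) = (1/648)·K.
e_ss = 10/K_v = 54 ⇒ K_v = 5/27 ⇒ K = (5/27)/(1/648) = 120.

120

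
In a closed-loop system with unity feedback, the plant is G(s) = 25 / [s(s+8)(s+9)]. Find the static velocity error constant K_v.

25/72

System type = 1 (one pole at s=0).
K_v = lim_{s→0} s·G(s) = 25 / (8·9) = 25/72.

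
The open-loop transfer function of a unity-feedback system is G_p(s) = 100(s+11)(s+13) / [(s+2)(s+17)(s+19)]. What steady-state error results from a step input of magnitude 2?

System type = 0 (no poles at s=0).
K_p = lim_{s→0} G_p(s) = 100·11·13 / (2·17·19) = 7150/323.
e_ss = 2/(1 + K_p) = 2/(7473/323) = 646/7473.

646/7473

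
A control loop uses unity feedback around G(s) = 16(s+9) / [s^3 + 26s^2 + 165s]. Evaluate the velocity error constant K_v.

48/55

Factoring s from the denominator leaves a polynomial with constant term 165, so the system is type 1.
K_v = lim_{s→0} s·G(s) = 16·9 / 165 = 48/55.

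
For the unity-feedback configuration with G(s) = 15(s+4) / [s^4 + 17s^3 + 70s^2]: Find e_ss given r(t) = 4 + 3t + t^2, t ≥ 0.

7/3

Factoring s^2 from the denominator leaves a polynomial with constant term 70, so the system is type 2. Treating each term separately:
  • 4: tracked with zero error.
  • 3t: tracked with zero error.
  • t^2: e_ss = 2/K_a with K_a=6/7 → 7/3.
Total e_ss = 7/3.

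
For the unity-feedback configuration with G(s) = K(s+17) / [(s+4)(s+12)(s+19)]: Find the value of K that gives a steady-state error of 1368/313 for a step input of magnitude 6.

20

The open loop has no poles at the origin → type 0 system.
K_p = lim_{s→0} G(s) = K·17 / (4·12·19) = (17/912)·K.
e_ss = 6/(1 + K_p) = 1368/313 ⇒ 1 + (17/912)·K = 313/228 ⇒ K = 20.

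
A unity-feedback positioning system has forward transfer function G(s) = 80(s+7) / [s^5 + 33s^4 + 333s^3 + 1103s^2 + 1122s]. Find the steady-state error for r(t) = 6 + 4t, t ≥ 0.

561/70

Factoring s from the denominator leaves a polynomial with constant term 1122, so the system is type 1. Treating each term separately:
  • 6: tracked with zero error.
  • 4t: e_ss = 4/K_v with K_v=280/561 → 561/70.
Total e_ss = 561/70.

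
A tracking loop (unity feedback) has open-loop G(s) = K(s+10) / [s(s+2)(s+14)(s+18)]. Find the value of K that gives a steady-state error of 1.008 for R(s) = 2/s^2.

100

The open loop has one pole at the origin → type 1 system.
K_v = lim_{s→0} s·G(s) = K·10 / (2·14·18) = (5/252)·K.
e_ss = 2/K_v = 1.008 ⇒ K_v = 125/63 ⇒ K = (125/63)/(5/252) = 100.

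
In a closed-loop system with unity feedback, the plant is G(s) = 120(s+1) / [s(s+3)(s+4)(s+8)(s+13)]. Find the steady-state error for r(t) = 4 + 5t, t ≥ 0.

One free integrator in G(s): this is a type 1 system. Taking each input component in turn:
  • 4: tracked with zero error.
  • 5t: e_ss = 5/K_v with K_v=5/52 → 52.
Total e_ss = 52.

52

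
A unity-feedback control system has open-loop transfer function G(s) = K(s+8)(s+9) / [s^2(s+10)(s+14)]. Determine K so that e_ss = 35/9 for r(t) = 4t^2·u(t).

System type = 2 (two poles at s=0).
K_a = lim_{s→0} s^2·G(s) = K·8·9 / (10·14) = (18/35)·K.
e_ss = 8/K_a = 35/9 ⇒ K_a = 72/35 ⇒ K = (72/35)/(18/35) = 4.

4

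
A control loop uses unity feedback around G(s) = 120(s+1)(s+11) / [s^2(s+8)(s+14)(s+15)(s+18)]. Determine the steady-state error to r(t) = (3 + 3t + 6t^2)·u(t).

The open loop has two poles at the origin → type 2 system. Taking each input component in turn:
  • 3: tracked with zero error.
  • 3t: tracked with zero error.
  • 6t^2: e_ss = 12/K_a with K_a=11/252 → 3024/11.
Total e_ss = 3024/11.

3024/11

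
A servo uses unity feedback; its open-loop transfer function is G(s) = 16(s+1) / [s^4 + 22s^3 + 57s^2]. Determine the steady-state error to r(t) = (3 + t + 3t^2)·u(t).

Factoring s^2 from the denominator leaves a polynomial with constant term 57, so the system is type 2. By superposition:
  • 3: tracked with zero error.
  • t: tracked with zero error.
  • 3t^2: e_ss = 6/K_a with K_a=16/57 → 21.375.
Total e_ss = 21.375.

21.375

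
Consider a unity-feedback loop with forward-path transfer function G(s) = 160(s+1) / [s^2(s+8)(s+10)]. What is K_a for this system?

2

G(s) has two factors of s in the denominator, so the system is type 2.
K_a = lim_{s→0} s^2·G(s) = 160·1 / (8·10) = 2.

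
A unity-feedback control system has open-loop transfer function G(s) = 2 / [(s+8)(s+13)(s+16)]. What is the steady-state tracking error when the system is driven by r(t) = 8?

The open loop has no poles at the origin → type 0 system.
K_p = lim_{s→0} G(s) = 2 / (8·13·16) = 1/832.
e_ss = 8/(1 + K_p) = 8/(833/832) = 6656/833.

6656/833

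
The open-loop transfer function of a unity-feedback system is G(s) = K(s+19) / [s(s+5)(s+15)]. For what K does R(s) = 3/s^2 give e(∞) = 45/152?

40

G(s) has one factor of s in the denominator, so the system is type 1.
K_v = lim_{s→0} s·G(s) = K·19 / (5·15) = (19/75)·K.
e_ss = 3/K_v = 45/152 ⇒ K_v = 152/15 ⇒ K = (152/15)/(19/75) = 40.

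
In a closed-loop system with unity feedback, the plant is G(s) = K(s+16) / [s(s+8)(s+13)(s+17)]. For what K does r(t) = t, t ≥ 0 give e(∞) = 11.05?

10

G(s) has one factor of s in the denominator, so the system is type 1.
K_v = lim_{s→0} s·G(s) = K·16 / (8·13·17) = (2/221)·K.
e_ss = 1/K_v = 11.05 ⇒ K_v = 20/221 ⇒ K = (20/221)/(2/221) = 10.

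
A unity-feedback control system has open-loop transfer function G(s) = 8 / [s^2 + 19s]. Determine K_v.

Lowest-order denominator term is 19s, so the open loop has 1 pole at the origin → type 1 system.
K_v = lim_{s→0} s·G(s) = 8 / 19 = 8/19.

8/19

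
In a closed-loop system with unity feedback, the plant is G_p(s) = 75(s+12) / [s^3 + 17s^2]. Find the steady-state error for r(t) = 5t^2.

The denominator has no term below 17s^2 — 2 poles at s=0, type 2.
K_a = lim_{s→0} s^2·G_p(s) = 75·12 / 17 = 900/17.
r(t) = 5t^2 gives R(s) = 10/s^3.
e_ss = 10/K_a = 10/(900/17) = 17/90.

17/90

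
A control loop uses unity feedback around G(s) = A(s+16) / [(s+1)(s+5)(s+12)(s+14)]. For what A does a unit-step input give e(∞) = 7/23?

The open loop has no poles at the origin → type 0 system.
K_p = lim_{s→0} G(s) = A·16 / (1·5·12·14) = (2/105)·A.
e_ss = 1/(1 + K_p) = 7/23 ⇒ 1 + (2/105)·A = 23/7 ⇒ A = 120.

120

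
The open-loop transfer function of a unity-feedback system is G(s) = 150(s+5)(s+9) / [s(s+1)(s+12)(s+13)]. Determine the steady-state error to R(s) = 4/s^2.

104/1125

One free integrator in G(s): this is a type 1 system.
K_v = lim_{s→0} s·G(s) = 150·5·9 / (1·12·13) = 1125/26.
e_ss = 4/K_v = 4/(1125/26) = 104/1125.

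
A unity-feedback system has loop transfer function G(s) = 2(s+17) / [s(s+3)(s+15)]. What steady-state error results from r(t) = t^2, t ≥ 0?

The open loop has one pole at the origin → type 1 system.
K_a = lim_{s→0} s^2·G(s) = 0; the steady-state error to this parabolic input grows without bound.

infinity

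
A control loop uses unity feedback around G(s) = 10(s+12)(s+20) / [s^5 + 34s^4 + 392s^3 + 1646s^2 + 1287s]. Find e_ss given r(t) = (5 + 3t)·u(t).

1287/800

The denominator has no term below 1287s — 1 pole at s=0, type 1. By superposition:
  • 5: tracked with zero error.
  • 3t: e_ss = 3/K_v with K_v=800/429 → 1287/800.
Total e_ss = 1287/800.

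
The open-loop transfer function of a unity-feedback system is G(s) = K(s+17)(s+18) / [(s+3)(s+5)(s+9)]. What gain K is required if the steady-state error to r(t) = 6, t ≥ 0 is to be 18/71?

System type = 0 (no poles at s=0).
K_p = lim_{s→0} G(s) = K·17·18 / (3·5·9) = (34/15)·K.
e_ss = 6/(1 + K_p) = 18/71 ⇒ 1 + (34/15)·K = 71/3 ⇒ K = 10.

10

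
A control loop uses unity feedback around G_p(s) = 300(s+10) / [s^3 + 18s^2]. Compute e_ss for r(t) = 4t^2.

Lowest-order denominator term is 18s^2, so the open loop has 2 poles at the origin → type 2 system.
K_a = lim_{s→0} s^2·G_p(s) = 300·10 / 18 = 500/3.
r(t) = 4t^2 gives R(s) = 8/s^3.
e_ss = 8/K_a = 8/(500/3) = 0.048.

0.048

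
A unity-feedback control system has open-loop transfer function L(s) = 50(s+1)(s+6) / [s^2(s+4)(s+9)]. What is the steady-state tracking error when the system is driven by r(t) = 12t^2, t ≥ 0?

The open loop has two poles at the origin → type 2 system.
K_a = lim_{s→0} s^2·L(s) = 50·1·6 / (4·9) = 25/3.
r(t) = 12t^2 gives R(s) = 24/s^3.
e_ss = 24/K_a = 24/(25/3) = 2.88.

2.88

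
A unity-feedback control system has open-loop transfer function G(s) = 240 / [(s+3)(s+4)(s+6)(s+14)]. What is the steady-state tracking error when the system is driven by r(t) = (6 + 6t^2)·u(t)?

infinity

G(s) has no factors of s in the denominator, so the system is type 0. Taking each input component in turn:
  • 6: e_ss = 6/(1+K_p) with K_p=5/21 → 63/13.
  • 6t^2: a type-0 system cannot track it, e_ss → ∞.
The unbounded component dominates.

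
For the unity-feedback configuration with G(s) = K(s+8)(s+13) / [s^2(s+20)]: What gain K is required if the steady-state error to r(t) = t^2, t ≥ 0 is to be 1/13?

5

System type = 2 (two poles at s=0).
K_a = lim_{s→0} s^2·G(s) = K·8·13 / (20) = 5.2·K.
e_ss = 2/K_a = 1/13 ⇒ K_a = 26 ⇒ K = 26/5.2 = 5.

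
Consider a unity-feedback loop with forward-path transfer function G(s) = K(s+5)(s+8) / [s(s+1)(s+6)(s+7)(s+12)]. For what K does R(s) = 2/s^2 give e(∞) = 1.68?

The open loop has one pole at the origin → type 1 system.
K_v = lim_{s→0} s·G(s) = K·5·8 / (1·6·7·12) = (5/63)·K.
e_ss = 2/K_v = 1.68 ⇒ K_v = 25/21 ⇒ K = (25/21)/(5/63) = 15.

15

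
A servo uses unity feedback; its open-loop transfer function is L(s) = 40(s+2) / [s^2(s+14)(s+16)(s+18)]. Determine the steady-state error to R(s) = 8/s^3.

403.2

L(s) has two factors of s in the denominator, so the system is type 2.
K_a = lim_{s→0} s^2·L(s) = 40·2 / (14·16·18) = 5/252.
r(t) = 4t^2 gives R(s) = 8/s^3.
e_ss = 8/K_a = 8/(5/252) = 403.2.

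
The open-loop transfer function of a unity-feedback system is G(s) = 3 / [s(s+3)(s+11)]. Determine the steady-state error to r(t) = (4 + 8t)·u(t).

88

G(s) has one factor of s in the denominator, so the system is type 1. By superposition:
  • 4: tracked with zero error.
  • 8t: e_ss = 8/K_v with K_v=1/11 → 88.
Total e_ss = 88.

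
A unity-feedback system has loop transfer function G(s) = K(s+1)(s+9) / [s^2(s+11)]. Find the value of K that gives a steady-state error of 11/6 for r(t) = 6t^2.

8

System type = 2 (two poles at s=0).
K_a = lim_{s→0} s^2·G(s) = K·1·9 / (11) = (9/11)·K.
e_ss = 12/K_a = 11/6 ⇒ K_a = 72/11 ⇒ K = (72/11)/(9/11) = 8.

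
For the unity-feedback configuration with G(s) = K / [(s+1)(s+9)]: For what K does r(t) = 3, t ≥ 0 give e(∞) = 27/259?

250

G(s) has no factors of s in the denominator, so the system is type 0.
K_p = lim_{s→0} G(s) = K / (1·9) = (1/9)·K.
e_ss = 3/(1 + K_p) = 27/259 ⇒ 1 + (1/9)·K = 259/9 ⇒ K = 250.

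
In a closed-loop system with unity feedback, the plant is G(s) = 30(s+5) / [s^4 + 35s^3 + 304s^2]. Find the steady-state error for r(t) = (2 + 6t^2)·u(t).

24.32

Factoring s^2 from the denominator leaves a polynomial with constant term 304, so the system is type 2. Treating each term separately:
  • 2: tracked with zero error.
  • 6t^2: e_ss = 12/K_a with K_a=75/152 → 24.32.
Total e_ss = 24.32.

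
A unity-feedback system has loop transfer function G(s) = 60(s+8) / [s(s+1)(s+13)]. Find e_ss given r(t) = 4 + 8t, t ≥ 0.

13/60

System type = 1 (one pole at s=0). Treating each term separately:
  • 4: tracked with zero error.
  • 8t: e_ss = 8/K_v with K_v=480/13 → 13/60.
Total e_ss = 13/60.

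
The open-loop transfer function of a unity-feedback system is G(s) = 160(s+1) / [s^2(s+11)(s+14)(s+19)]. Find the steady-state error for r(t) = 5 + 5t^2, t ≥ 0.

Two free integrators in G(s): this is a type 2 system. By superposition:
  • 5: tracked with zero error.
  • 5t^2: e_ss = 10/K_a with K_a=80/1463 → 182.875.
Total e_ss = 182.875.

182.875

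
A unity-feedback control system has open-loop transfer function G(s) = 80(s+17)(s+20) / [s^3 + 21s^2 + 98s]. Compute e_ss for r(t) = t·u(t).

The denominator has no term below 98s — 1 pole at s=0, type 1.
K_v = lim_{s→0} s·G(s) = 80·17·20 / 98 = 13600/49.
e_ss = 1/K_v = 1/(13600/49) = 49/13600.

49/13600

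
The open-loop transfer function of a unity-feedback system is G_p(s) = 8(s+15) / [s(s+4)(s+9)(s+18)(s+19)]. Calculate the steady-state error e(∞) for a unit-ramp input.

The open loop has one pole at the origin → type 1 system.
K_v = lim_{s→0} s·G_p(s) = 8·15 / (4·9·18·19) = 5/513.
e_ss = 1/K_v = 1/(5/513) = 102.6.

102.6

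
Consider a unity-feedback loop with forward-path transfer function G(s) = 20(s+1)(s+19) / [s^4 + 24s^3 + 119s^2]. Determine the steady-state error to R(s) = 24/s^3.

714/95

Lowest-order denominator term is 119s^2, so the open loop has 2 poles at the origin → type 2 system.
K_a = lim_{s→0} s^2·G(s) = 20·1·19 / 119 = 380/119.
r(t) = 12t^2 gives R(s) = 24/s^3.
e_ss = 24/K_a = 24/(380/119) = 714/95.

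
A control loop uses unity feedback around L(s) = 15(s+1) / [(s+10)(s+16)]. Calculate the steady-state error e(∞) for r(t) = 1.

32/35

L(s) has no factors of s in the denominator, so the system is type 0.
K_p = lim_{s→0} L(s) = 15·1 / (10·16) = 3/32.
e_ss = 1/(1 + K_p) = 1/(35/32) = 32/35.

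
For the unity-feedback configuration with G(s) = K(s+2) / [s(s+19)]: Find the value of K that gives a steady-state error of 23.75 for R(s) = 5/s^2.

2

System type = 1 (one pole at s=0).
K_v = lim_{s→0} s·G(s) = K·2 / (19) = (2/19)·K.
e_ss = 5/K_v = 23.75 ⇒ K_v = 4/19 ⇒ K = (4/19)/(2/19) = 2.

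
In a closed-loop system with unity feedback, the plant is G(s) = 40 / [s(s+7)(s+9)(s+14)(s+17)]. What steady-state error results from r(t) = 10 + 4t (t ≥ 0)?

1499.4

G(s) has one factor of s in the denominator, so the system is type 1. Taking each input component in turn:
  • 10: tracked with zero error.
  • 4t: e_ss = 4/K_v with K_v=20/7497 → 1499.4.
Total e_ss = 1499.4.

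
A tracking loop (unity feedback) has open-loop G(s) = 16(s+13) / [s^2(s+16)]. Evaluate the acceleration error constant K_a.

System type = 2 (two poles at s=0).
K_a = lim_{s→0} s^2·G(s) = 16·13 / (16) = 13.

13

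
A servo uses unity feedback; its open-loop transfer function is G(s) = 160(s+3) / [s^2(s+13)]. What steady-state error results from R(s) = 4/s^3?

13/120

Two free integrators in G(s): this is a type 2 system.
K_a = lim_{s→0} s^2·G(s) = 160·3 / (13) = 480/13.
r(t) = 2t^2 gives R(s) = 4/s^3.
e_ss = 4/K_a = 4/(480/13) = 13/120.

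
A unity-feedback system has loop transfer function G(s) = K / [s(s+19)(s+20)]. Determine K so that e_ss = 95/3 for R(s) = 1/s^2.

12

System type = 1 (one pole at s=0).
K_v = lim_{s→0} s·G(s) = K / (19·20) = (1/380)·K.
e_ss = 1/K_v = 95/3 ⇒ K_v = 3/95 ⇒ K = (3/95)/(1/380) = 12.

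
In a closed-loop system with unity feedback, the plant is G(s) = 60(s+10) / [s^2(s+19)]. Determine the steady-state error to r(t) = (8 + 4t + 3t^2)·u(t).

Two free integrators in G(s): this is a type 2 system. By superposition:
  • 8: tracked with zero error.
  • 4t: tracked with zero error.
  • 3t^2: e_ss = 6/K_a with K_a=600/19 → 0.19.
Total e_ss = 0.19.

0.19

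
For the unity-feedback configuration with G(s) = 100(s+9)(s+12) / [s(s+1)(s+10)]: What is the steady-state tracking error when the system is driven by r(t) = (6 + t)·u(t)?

1/1080

System type = 1 (one pole at s=0). Treating each term separately:
  • 6: tracked with zero error.
  • t: e_ss = 1/K_v with K_v=1080 → 1/1080.
Total e_ss = 1/1080.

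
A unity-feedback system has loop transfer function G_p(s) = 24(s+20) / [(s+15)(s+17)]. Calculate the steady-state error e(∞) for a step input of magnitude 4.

No free integrators in G_p(s): this is a type 0 system.
K_p = lim_{s→0} G_p(s) = 24·20 / (15·17) = 32/17.
e_ss = 4/(1 + K_p) = 4/(49/17) = 68/49.

68/49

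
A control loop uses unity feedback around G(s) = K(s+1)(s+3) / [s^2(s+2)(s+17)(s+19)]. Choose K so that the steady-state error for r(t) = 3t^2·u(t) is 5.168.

250

Two free integrators in G(s): this is a type 2 system.
K_a = lim_{s→0} s^2·G(s) = K·1·3 / (2·17·19) = (3/646)·K.
e_ss = 6/K_a = 5.168 ⇒ K_a = 375/323 ⇒ K = (375/323)/(3/646) = 250.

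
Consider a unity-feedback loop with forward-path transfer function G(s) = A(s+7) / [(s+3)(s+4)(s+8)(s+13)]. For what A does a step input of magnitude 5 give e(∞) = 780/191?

The open loop has no poles at the origin → type 0 system.
K_p = lim_{s→0} G(s) = A·7 / (3·4·8·13) = (7/1248)·A.
e_ss = 5/(1 + K_p) = 780/191 ⇒ 1 + (7/1248)·A = 191/156 ⇒ A = 40.

40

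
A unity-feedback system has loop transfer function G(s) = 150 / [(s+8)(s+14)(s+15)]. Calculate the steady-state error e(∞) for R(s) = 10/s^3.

infinity

No free integrators in G(s): this is a type 0 system.
For a type-0 system K_a = 0, so e_ss to a parabolic input is unbounded.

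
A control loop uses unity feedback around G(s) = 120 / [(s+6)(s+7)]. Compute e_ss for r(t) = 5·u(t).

35/27

The open loop has no poles at the origin → type 0 system.
K_p = lim_{s→0} G(s) = 120 / (6·7) = 20/7.
e_ss = 5/(1 + K_p) = 5/(27/7) = 35/27.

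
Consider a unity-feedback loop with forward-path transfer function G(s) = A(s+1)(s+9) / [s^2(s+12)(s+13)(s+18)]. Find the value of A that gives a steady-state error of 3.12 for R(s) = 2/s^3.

The open loop has two poles at the origin → type 2 system.
K_a = lim_{s→0} s^2·G(s) = A·1·9 / (12·13·18) = (1/312)·A.
e_ss = 2/K_a = 3.12 ⇒ K_a = 25/39 ⇒ A = (25/39)/(1/312) = 200.

200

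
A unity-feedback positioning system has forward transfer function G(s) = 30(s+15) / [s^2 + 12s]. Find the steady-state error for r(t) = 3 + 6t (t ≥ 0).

0.16

Lowest-order denominator term is 12s, so the open loop has 1 pole at the origin → type 1 system. Treating each term separately:
  • 3: tracked with zero error.
  • 6t: e_ss = 6/K_v with K_v=37.5 → 0.16.
Total e_ss = 0.16.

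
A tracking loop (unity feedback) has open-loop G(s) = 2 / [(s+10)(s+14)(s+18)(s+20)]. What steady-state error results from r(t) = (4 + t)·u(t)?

infinity

System type = 0 (no poles at s=0). Taking each input component in turn:
  • 4: e_ss = 4/(1+K_p) with K_p=1/25200 → 100800/25201.
  • t: a type-0 system cannot track it, e_ss → ∞.
The unbounded component dominates.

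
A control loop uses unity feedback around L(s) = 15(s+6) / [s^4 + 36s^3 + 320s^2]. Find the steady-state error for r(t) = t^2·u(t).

64/9

The denominator has no term below 320s^2 — 2 poles at s=0, type 2.
K_a = lim_{s→0} s^2·L(s) = 15·6 / 320 = 9/32.
r(t) = t^2 gives R(s) = 2/s^3.
e_ss = 2/K_a = 2/(9/32) = 64/9.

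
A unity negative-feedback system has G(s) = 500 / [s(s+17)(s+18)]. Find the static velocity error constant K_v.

The open loop has one pole at the origin → type 1 system.
K_v = lim_{s→0} s·G(s) = 500 / (17·18) = 250/153.

250/153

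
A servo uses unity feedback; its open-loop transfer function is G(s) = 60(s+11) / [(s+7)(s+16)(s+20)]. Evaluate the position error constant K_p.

System type = 0 (no poles at s=0).
K_p = lim_{s→0} G(s) = 60·11 / (7·16·20) = 33/112.

33/112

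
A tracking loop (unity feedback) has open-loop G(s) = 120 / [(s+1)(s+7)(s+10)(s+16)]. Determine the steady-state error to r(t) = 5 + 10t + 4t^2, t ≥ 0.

infinity

System type = 0 (no poles at s=0). Treating each term separately:
  • 5: e_ss = 5/(1+K_p) with K_p=3/28 → 140/31.
  • 10t: a type-0 system cannot track it, e_ss → ∞.
  • 4t^2: a type-0 system cannot track it, e_ss → ∞.
The unbounded component dominates.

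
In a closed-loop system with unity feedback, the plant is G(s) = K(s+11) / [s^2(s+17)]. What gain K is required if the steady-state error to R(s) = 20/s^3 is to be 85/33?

12

Two free integrators in G(s): this is a type 2 system.
K_a = lim_{s→0} s^2·G(s) = K·11 / (17) = (11/17)·K.
e_ss = 20/K_a = 85/33 ⇒ K_a = 132/17 ⇒ K = (132/17)/(11/17) = 12.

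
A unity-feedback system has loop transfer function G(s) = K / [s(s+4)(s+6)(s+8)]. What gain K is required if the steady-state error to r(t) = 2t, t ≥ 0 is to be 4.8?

80

The open loop has one pole at the origin → type 1 system.
K_v = lim_{s→0} s·G(s) = K / (4·6·8) = (1/192)·K.
e_ss = 2/K_v = 4.8 ⇒ K_v = 5/12 ⇒ K = (5/12)/(1/192) = 80.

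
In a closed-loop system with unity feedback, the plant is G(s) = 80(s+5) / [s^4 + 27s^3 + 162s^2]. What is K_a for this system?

The denominator has no term below 162s^2 — 2 poles at s=0, type 2.
K_a = lim_{s→0} s^2·G(s) = 80·5 / 162 = 200/81.

200/81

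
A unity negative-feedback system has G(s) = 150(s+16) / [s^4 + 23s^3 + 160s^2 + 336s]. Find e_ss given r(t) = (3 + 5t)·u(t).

0.7

Lowest-order denominator term is 336s, so the open loop has 1 pole at the origin → type 1 system. Taking each input component in turn:
  • 3: tracked with zero error.
  • 5t: e_ss = 5/K_v with K_v=50/7 → 0.7.
Total e_ss = 0.7.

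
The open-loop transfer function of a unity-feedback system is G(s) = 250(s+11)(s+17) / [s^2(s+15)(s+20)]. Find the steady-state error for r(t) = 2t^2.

24/935

The open loop has two poles at the origin → type 2 system.
K_a = lim_{s→0} s^2·G(s) = 250·11·17 / (15·20) = 935/6.
r(t) = 2t^2 gives R(s) = 4/s^3.
e_ss = 4/K_a = 4/(935/6) = 24/935.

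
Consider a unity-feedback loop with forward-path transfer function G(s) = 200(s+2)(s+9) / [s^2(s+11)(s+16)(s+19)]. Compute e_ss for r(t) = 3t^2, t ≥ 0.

418/75

The open loop has two poles at the origin → type 2 system.
K_a = lim_{s→0} s^2·G(s) = 200·2·9 / (11·16·19) = 225/209.
r(t) = 3t^2 gives R(s) = 6/s^3.
e_ss = 6/K_a = 6/(225/209) = 418/75.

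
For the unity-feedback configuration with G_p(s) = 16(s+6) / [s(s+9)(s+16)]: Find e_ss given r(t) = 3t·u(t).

One free integrator in G_p(s): this is a type 1 system.
K_v = lim_{s→0} s·G_p(s) = 16·6 / (9·16) = 2/3.
e_ss = 3/K_v = 3/(2/3) = 4.5.

4.5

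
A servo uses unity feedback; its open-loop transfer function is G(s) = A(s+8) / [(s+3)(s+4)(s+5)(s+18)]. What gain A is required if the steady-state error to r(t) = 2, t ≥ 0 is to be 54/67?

200

G(s) has no factors of s in the denominator, so the system is type 0.
K_p = lim_{s→0} G(s) = A·8 / (3·4·5·18) = (1/135)·A.
e_ss = 2/(1 + K_p) = 54/67 ⇒ 1 + (1/135)·A = 67/27 ⇒ A = 200.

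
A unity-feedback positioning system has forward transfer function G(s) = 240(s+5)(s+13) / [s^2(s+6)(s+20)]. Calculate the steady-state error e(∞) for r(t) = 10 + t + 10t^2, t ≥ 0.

2/13

G(s) has two factors of s in the denominator, so the system is type 2. Treating each term separately:
  • 10: tracked with zero error.
  • t: tracked with zero error.
  • 10t^2: e_ss = 20/K_a with K_a=130 → 2/13.
Total e_ss = 2/13.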